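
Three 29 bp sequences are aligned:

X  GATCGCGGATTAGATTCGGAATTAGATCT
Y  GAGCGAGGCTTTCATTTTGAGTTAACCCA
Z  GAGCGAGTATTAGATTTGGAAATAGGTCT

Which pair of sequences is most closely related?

X and Z

X–Y: 12/29 differ, p = 0.414, d = 0.602.
X–Z: 6/29 differ, p = 0.207, d = 0.242.
Y–Z: 11/29 differ, p = 0.379, d = 0.529.
The smallest distance is between X and Z.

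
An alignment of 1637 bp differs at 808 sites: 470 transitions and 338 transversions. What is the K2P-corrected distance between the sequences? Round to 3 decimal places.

0.892

P = 470/1637 ≈ 0.287111 and Q = 338/1637 ≈ 0.206475.
Under the Kimura two-parameter model, d = −½ ln(1 − 2P − Q) − ¼ ln(1 − 2Q).
1 − 2P − Q = 0.219303, giving −½ ln(0.219303) = 0.758650.
1 − 2Q = 0.58705, giving −¼ ln(0.58705) = 0.133161.
d = 0.758650 + 0.133161 = 0.891811.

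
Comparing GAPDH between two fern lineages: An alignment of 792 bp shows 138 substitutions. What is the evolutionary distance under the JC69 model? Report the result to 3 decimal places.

p = 138/792 ≈ 0.174242.
d = −(3/4) ln(1 − 4p/3) = −0.75 ln(1 − 0.232323) = −0.75 ln(0.767677)
  = −0.75 × (-0.264386) = 0.198290 substitutions/site.

0.198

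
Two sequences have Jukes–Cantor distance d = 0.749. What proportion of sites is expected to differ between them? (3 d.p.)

p = (3/4)(1 − e^(−4d/3)) = 0.75 × (1 − e^(-0.998667)) = 0.75 × (1 − 0.368370) = 0.473723.

0.474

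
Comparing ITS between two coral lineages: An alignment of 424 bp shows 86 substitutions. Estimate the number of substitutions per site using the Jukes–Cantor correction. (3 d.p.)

p = 86/424 ≈ 0.20283.
d = −(3/4) ln(1 − 4p/3) = −0.75 ln(1 − 0.27044) = −0.75 ln(0.72956)
  = −0.75 × (-0.315314) = 0.236486 substitutions/site.

0.236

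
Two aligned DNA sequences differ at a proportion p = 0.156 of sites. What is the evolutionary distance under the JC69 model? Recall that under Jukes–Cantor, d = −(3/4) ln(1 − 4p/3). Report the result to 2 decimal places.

d = −(3/4) ln(1 − 4p/3) = −0.75 ln(1 − 0.208) = −0.75 ln(0.792)
  = −0.75 × (-0.233194) = 0.174896 substitutions/site.

0.17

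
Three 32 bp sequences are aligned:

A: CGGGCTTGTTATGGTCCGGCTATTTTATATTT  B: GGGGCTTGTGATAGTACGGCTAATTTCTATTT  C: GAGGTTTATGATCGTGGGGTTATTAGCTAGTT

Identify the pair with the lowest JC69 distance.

A–B: 6/32 differ, p = 0.188, d = 0.216.
A–C: 13/32 differ, p = 0.406, d = 0.585.
B–C: 11/32 differ, p = 0.344, d = 0.460.
The smallest distance is between A and B.

A and B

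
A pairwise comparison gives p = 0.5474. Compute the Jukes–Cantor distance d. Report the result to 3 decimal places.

0.982

d = −(3/4) ln(1 − 4p/3) = −0.75 ln(1 − 0.729867) = −0.75 ln(0.270133)
  = −0.75 × (-1.308841) = 0.981631 substitutions/site.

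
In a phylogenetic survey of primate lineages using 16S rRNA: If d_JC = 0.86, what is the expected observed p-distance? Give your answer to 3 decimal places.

p = (3/4)(1 − e^(−4d/3)) = 0.75 × (1 − e^(-1.146667)) = 0.75 × (1 − 0.317694) = 0.511730.

0.512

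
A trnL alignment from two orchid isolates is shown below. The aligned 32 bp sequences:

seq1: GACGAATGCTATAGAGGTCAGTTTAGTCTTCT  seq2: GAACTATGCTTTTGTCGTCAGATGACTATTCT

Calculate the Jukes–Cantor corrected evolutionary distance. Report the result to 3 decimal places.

The sequences differ at 11 of 32 sites, so p = 11/32 = 0.34375.
d = −(3/4) ln(1 − 4p/3) = −0.75 ln(1 − 0.458333) = −0.75 ln(0.541667)
  = −0.75 × (-0.613104) = 0.459828 substitutions/site.

0.460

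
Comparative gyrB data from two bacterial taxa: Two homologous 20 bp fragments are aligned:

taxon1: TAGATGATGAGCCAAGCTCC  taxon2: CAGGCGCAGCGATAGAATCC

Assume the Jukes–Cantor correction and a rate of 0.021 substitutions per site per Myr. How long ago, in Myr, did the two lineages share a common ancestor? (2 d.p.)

23.60

The sequences differ at 11 of 20 sites, so p = 11/20 = 0.55.
d = −(3/4) ln(1 − 4p/3) = −0.75 ln(1 − 0.733333) = −0.75 ln(0.266667)
  = −0.75 × (-1.321755) = 0.991316 substitutions/site.
Under a molecular clock d = 2μt, so t = d/(2μ) = 0.991316 / (2 × 0.021) = 23.60 Myr.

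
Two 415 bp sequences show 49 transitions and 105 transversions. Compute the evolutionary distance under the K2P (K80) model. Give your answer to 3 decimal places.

0.512

P = 49/415 ≈ 0.118072 and Q = 105/415 ≈ 0.253012.
Under the Kimura two-parameter model, d = −½ ln(1 − 2P − Q) − ¼ ln(1 − 2Q).
1 − 2P − Q = 0.510844, giving −½ ln(0.510844) = 0.335846.
1 − 2Q = 0.493976, giving −¼ ln(0.493976) = 0.176317.
d = 0.335846 + 0.176317 = 0.512163.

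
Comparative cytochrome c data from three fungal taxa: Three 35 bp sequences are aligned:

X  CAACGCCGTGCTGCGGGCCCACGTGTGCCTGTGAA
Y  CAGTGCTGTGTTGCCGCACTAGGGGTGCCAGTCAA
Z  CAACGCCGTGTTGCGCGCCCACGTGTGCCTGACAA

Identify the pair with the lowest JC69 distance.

X–Y: 12/35 differ, p = 0.343, d = 0.458.
X–Z: 4/35 differ, p = 0.114, d = 0.124.
Y–Z: 12/35 differ, p = 0.343, d = 0.458.
The smallest distance is between X and Z.

X and Z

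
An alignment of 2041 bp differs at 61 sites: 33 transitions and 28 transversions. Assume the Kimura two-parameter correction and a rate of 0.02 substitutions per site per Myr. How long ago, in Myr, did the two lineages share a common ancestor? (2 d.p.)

0.76

P = 33/2041 ≈ 0.016169 and Q = 28/2041 ≈ 0.013719.
Under the Kimura two-parameter model, d = −½ ln(1 − 2P − Q) − ¼ ln(1 − 2Q).
1 − 2P − Q = 0.953943, giving −½ ln(0.953943) = 0.023576.
1 − 2Q = 0.972562, giving −¼ ln(0.972562) = 0.006955.
d = 0.023576 + 0.006955 = 0.030531.
Under a molecular clock d = 2μt, so t = d/(2μ) = 0.030531 / (2 × 0.02) = 0.76 Myr.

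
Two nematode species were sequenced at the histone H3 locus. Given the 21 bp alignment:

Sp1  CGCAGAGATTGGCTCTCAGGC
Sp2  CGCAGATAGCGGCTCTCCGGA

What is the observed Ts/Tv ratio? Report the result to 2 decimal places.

Transitions are A↔G and C↔T; transversions are all other mismatches.
Transitions: 1. Transversions: 4.
R = 1/4 = 0.25.

0.25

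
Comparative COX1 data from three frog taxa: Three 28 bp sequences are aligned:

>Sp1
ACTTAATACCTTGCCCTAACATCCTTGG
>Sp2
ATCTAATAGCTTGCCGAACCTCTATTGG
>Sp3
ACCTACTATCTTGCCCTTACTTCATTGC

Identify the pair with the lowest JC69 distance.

Sp1–Sp2: 10/28 differ, p = 0.357, d = 0.485.
Sp1–Sp3: 7/28 differ, p = 0.250, d = 0.304.
Sp2–Sp3: 10/28 differ, p = 0.357, d = 0.485.
The smallest distance is between Sp1 and Sp3.

Sp1 and Sp3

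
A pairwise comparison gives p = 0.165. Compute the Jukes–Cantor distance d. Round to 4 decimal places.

d = −(3/4) ln(1 − 4p/3) = −0.75 ln(1 − 0.22) = −0.75 ln(0.78)
  = −0.75 × (-0.248461) = 0.186346 substitutions/site.

0.1863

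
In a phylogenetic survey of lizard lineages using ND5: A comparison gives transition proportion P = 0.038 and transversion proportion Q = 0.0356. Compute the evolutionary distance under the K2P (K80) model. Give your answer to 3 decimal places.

Under the Kimura two-parameter model, d = −½ ln(1 − 2P − Q) − ¼ ln(1 − 2Q).
1 − 2P − Q = 0.8884, giving −½ ln(0.8884) = 0.059167.
1 − 2Q = 0.9288, giving −¼ ln(0.9288) = 0.018465.
d = 0.059167 + 0.018465 = 0.077632.

0.078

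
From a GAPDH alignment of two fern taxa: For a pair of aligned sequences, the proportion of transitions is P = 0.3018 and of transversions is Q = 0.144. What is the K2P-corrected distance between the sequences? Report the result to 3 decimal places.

0.773

Under the Kimura two-parameter model, d = −½ ln(1 − 2P − Q) − ¼ ln(1 − 2Q).
1 − 2P − Q = 0.2524, giving −½ ln(0.2524) = 0.688370.
1 − 2Q = 0.712, giving −¼ ln(0.712) = 0.084919.
d = 0.688370 + 0.084919 = 0.773289.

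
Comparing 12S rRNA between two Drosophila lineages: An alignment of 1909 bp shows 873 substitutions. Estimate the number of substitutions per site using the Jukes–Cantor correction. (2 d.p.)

0.71

p = 873/1909 ≈ 0.457307.
d = −(3/4) ln(1 − 4p/3) = −0.75 ln(1 − 0.609743) = −0.75 ln(0.390257)
  = −0.75 × (-0.940950) = 0.705713 substitutions/site.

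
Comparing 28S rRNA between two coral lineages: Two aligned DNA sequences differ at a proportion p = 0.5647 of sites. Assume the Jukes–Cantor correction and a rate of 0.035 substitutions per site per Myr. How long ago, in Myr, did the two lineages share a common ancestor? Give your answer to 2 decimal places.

d = −(3/4) ln(1 − 4p/3) = −0.75 ln(1 − 0.752933) = −0.75 ln(0.247067)
  = −0.75 × (-1.398096) = 1.048572 substitutions/site.
Under a molecular clock d = 2μt, so t = d/(2μ) = 1.048572 / (2 × 0.035) = 14.98 Myr.

14.98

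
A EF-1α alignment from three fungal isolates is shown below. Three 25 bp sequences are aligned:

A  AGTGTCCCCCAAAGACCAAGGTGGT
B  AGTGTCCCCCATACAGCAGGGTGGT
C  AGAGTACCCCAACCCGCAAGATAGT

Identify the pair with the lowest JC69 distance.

A and B

A–B: 4/25 differ, p = 0.160, d = 0.180.
A–C: 8/25 differ, p = 0.320, d = 0.417.
B–C: 8/25 differ, p = 0.320, d = 0.417.
The smallest distance is between A and B.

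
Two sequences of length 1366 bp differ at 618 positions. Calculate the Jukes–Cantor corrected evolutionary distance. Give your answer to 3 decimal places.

p = 618/1366 ≈ 0.452416.
d = −(3/4) ln(1 − 4p/3) = −0.75 ln(1 − 0.603221) = −0.75 ln(0.396779)
  = −0.75 × (-0.924376) = 0.693282 substitutions/site.

0.693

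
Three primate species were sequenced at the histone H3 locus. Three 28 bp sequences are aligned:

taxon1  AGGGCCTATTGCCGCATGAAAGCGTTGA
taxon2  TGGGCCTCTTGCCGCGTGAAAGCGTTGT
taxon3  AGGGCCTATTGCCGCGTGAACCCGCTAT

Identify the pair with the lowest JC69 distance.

taxon1 and taxon2

taxon1–taxon2: 4/28 differ, p = 0.143, d = 0.158.
taxon1–taxon3: 6/28 differ, p = 0.214, d = 0.252.
taxon2–taxon3: 6/28 differ, p = 0.214, d = 0.252.
The smallest distance is between taxon1 and taxon2.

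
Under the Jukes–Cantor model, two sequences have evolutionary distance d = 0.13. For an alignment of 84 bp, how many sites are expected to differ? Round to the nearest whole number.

10

Invert JC69: p = (3/4)(1 − e^(−4d/3)) = 0.75 × (1 − e^(-0.173333)) = 0.75 × (1 − 0.840858) = 0.119357.
Expected differing sites = pL ≈ 0.119357 × 84 = 10.025988 ≈ 10.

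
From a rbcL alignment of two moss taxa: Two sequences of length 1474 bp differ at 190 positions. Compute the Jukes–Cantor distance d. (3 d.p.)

p = 190/1474 ≈ 0.128901.
d = −(3/4) ln(1 − 4p/3) = −0.75 ln(1 − 0.171868) = −0.75 ln(0.828132)
  = −0.75 × (-0.188583) = 0.141437 substitutions/site.

0.141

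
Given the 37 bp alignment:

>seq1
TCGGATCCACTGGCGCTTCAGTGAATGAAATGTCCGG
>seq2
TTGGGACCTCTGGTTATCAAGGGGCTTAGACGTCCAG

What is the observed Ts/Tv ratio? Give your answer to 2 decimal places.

Transitions are A↔G and C↔T; transversions are all other mismatches.
Transitions: 8. Transversions: 8.
R = 8/8 = 1.00.

1.00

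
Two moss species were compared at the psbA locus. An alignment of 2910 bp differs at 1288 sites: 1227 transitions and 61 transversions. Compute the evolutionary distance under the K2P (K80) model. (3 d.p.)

1.009

P = 1227/2910 ≈ 0.421649 and Q = 61/2910 ≈ 0.020962.
Under the Kimura two-parameter model, d = −½ ln(1 − 2P − Q) − ¼ ln(1 − 2Q).
1 − 2P − Q = 0.13574, giving −½ ln(0.13574) = 0.998507.
1 − 2Q = 0.958076, giving −¼ ln(0.958076) = 0.010707.
d = 0.998507 + 0.010707 = 1.009214.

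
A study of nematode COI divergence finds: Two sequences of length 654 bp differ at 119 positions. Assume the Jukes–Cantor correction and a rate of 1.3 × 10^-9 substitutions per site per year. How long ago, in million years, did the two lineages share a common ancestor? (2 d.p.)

p = 119/654 ≈ 0.181957.
d = −(3/4) ln(1 − 4p/3) = −0.75 ln(1 − 0.242609) = −0.75 ln(0.757391)
  = −0.75 × (-0.277876) = 0.208407 substitutions/site.
Under a molecular clock d = 2μt, so t = d/(2μ) = 0.208407 / (2 × 1.3 × 10^-9) = 80.16 million years.

80.16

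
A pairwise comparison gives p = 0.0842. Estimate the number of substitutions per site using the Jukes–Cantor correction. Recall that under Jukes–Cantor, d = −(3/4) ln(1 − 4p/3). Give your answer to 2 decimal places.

0.09

d = −(3/4) ln(1 − 4p/3) = −0.75 ln(1 − 0.112267) = −0.75 ln(0.887733)
  = −0.75 × (-0.119084) = 0.089313 substitutions/site.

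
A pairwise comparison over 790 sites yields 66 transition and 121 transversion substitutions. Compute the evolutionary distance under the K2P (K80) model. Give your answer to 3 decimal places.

P = 66/790 ≈ 0.083544 and Q = 121/790 ≈ 0.153165.
Under the Kimura two-parameter model, d = −½ ln(1 − 2P − Q) − ¼ ln(1 − 2Q).
1 − 2P − Q = 0.679747, giving −½ ln(0.679747) = 0.193017.
1 − 2Q = 0.69367, giving −¼ ln(0.69367) = 0.091440.
d = 0.193017 + 0.091440 = 0.284457.

0.284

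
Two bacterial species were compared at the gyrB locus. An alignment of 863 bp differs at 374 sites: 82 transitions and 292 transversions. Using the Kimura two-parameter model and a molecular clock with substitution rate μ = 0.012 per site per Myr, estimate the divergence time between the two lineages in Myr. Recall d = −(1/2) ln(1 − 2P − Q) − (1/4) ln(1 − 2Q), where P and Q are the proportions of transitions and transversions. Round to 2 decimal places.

27.42

P = 82/863 ≈ 0.095017 and Q = 292/863 ≈ 0.338355.
Under the Kimura two-parameter model, d = −½ ln(1 − 2P − Q) − ¼ ln(1 − 2Q).
1 − 2P − Q = 0.471611, giving −½ ln(0.471611) = 0.375800.
1 − 2Q = 0.32329, giving −¼ ln(0.32329) = 0.282301.
d = 0.375800 + 0.282301 = 0.658101.
Under a molecular clock d = 2μt, so t = d/(2μ) = 0.658101 / (2 × 0.012) = 27.42 Myr.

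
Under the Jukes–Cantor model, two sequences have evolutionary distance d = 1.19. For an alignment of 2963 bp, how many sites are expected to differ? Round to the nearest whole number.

Invert JC69: p = (3/4)(1 − e^(−4d/3)) = 0.75 × (1 − e^(-1.586667)) = 0.75 × (1 − 0.204606) = 0.596546.
Expected differing sites = pL ≈ 0.596546 × 2963 = 1767.565798 ≈ 1768.

1768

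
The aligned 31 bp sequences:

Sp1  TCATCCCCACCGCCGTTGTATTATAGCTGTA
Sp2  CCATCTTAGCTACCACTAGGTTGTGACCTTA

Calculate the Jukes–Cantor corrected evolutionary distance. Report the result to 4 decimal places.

0.9853

The sequences differ at 17 of 31 sites, so p = 17/31 ≈ 0.548387.
d = −(3/4) ln(1 − 4p/3) = −0.75 ln(1 − 0.731183) = −0.75 ln(0.268817)
  = −0.75 × (-1.313724) = 0.985293 substitutions/site.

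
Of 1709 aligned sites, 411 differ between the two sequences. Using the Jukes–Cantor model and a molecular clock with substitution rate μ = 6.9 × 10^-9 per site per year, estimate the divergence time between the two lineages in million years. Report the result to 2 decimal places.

21.01

p = 411/1709 ≈ 0.240492.
d = −(3/4) ln(1 − 4p/3) = −0.75 ln(1 − 0.320656) = −0.75 ln(0.679344)
  = −0.75 × (-0.386628) = 0.289971 substitutions/site.
Under a molecular clock d = 2μt, so t = d/(2μ) = 0.289971 / (2 × 6.9 × 10^-9) = 21.01 million years.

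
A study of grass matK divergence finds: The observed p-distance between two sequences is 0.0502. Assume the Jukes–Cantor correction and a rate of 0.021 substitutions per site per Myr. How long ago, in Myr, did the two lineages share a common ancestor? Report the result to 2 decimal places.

d = −(3/4) ln(1 − 4p/3) = −0.75 ln(1 − 0.066933) = −0.75 ln(0.933067)
  = −0.75 × (-0.069278) = 0.051959 substitutions/site.
Under a molecular clock d = 2μt, so t = d/(2μ) = 0.051959 / (2 × 0.021) = 1.24 Myr.

1.24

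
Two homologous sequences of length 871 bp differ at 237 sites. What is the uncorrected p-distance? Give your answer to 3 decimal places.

0.272

p = 237/871 = 0.272101… ≈ 0.272 (to 3 d.p.).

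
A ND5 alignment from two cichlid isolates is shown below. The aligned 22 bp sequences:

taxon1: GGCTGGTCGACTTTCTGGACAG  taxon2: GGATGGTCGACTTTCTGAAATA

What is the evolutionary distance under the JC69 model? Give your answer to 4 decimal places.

The sequences differ at 5 of 22 sites (3, 18, 20, 21, 22), so p = 5/22 ≈ 0.227273.
d = −(3/4) ln(1 − 4p/3) = −0.75 ln(1 − 0.303031) = −0.75 ln(0.696969)
  = −0.75 × (-0.361014) = 0.270761 substitutions/site.

0.2708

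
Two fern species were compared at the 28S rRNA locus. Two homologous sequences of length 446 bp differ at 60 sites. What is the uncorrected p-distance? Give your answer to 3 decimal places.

p = 60/446 = 0.134529… ≈ 0.135 (to 3 d.p.).

0.135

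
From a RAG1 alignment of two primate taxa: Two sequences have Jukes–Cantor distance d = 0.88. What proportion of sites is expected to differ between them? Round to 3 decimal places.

p = (3/4)(1 − e^(−4d/3)) = 0.75 × (1 − e^(-1.173333)) = 0.75 × (1 − 0.309334) = 0.518000.

0.518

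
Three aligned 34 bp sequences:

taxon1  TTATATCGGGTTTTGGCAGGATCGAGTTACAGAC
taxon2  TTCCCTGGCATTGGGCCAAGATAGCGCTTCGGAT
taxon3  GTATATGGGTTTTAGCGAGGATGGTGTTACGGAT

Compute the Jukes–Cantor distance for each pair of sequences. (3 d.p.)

taxon1–taxon2: 16/34 sites differ → p ≈ 0.470588, d = −0.75 ln(1 − 0.627451) = 0.740540 ≈ 0.741.
taxon1–taxon3: 10/34 sites differ → p ≈ 0.294118, d = −0.75 ln(1 − 0.392157) = 0.373379 ≈ 0.373.
taxon2–taxon3: 14/34 sites differ → p ≈ 0.411765, d = −0.75 ln(1 − 0.54902) = 0.597249 ≈ 0.597.

d(taxon1,taxon2) = 0.741, d(taxon1,taxon3) = 0.373, d(taxon2,taxon3) = 0.597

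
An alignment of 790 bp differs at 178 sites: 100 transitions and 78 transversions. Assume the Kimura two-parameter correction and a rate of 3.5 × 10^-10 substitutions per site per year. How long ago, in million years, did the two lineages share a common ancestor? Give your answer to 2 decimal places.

P = 100/790 ≈ 0.126582 and Q = 78/790 ≈ 0.098734.
Under the Kimura two-parameter model, d = −½ ln(1 − 2P − Q) − ¼ ln(1 − 2Q).
1 − 2P − Q = 0.648102, giving −½ ln(0.648102) = 0.216854.
1 − 2Q = 0.802532, giving −¼ ln(0.802532) = 0.054996.
d = 0.216854 + 0.054996 = 0.271850.
Under a molecular clock d = 2μt, so t = d/(2μ) = 0.271850 / (2 × 3.5 × 10^-10) = 388.36 million years.

388.36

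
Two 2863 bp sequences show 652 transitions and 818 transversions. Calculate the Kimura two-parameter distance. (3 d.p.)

P = 652/2863 ≈ 0.227733 and Q = 818/2863 ≈ 0.285714.
Under the Kimura two-parameter model, d = −½ ln(1 − 2P − Q) − ¼ ln(1 − 2Q).
1 − 2P − Q = 0.25882, giving −½ ln(0.25882) = 0.675811.
1 − 2Q = 0.428572, giving −¼ ln(0.428572) = 0.211824.
d = 0.675811 + 0.211824 = 0.887635.

0.888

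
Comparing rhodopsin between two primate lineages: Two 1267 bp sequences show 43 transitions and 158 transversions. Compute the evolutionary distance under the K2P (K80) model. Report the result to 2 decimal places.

0.18

P = 43/1267 ≈ 0.033938 and Q = 158/1267 ≈ 0.124704.
Under the Kimura two-parameter model, d = −½ ln(1 − 2P − Q) − ¼ ln(1 − 2Q).
1 − 2P − Q = 0.80742, giving −½ ln(0.80742) = 0.106956.
1 − 2Q = 0.750592, giving −¼ ln(0.750592) = 0.071723.
d = 0.106956 + 0.071723 = 0.178679.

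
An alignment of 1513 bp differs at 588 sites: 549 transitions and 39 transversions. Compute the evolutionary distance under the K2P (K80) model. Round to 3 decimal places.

P = 549/1513 ≈ 0.362855 and Q = 39/1513 ≈ 0.025777.
Under the Kimura two-parameter model, d = −½ ln(1 − 2P − Q) − ¼ ln(1 − 2Q).
1 − 2P − Q = 0.248513, giving −½ ln(0.248513) = 0.696130.
1 − 2Q = 0.948446, giving −¼ ln(0.948446) = 0.013233.
d = 0.696130 + 0.013233 = 0.709363.

0.709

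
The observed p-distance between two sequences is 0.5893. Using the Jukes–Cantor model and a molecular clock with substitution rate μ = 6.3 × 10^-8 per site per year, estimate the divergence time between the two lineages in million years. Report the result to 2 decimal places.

d = −(3/4) ln(1 − 4p/3) = −0.75 ln(1 − 0.785733) = −0.75 ln(0.214267)
  = −0.75 × (-1.540532) = 1.155399 substitutions/site.
Under a molecular clock d = 2μt, so t = d/(2μ) = 1.155399 / (2 × 6.3 × 10^-8) = 9.17 million years.

9.17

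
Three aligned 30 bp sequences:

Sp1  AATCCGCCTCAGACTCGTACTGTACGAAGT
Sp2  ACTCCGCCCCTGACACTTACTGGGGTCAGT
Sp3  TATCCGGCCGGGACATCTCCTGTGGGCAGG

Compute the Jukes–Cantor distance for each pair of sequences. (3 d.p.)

d(Sp1,Sp2) = 0.441, d(Sp1,Sp3) = 0.647, d(Sp2,Sp3) = 0.503

Sp1–Sp2: 10/30 sites differ → p ≈ 0.333333, d = −0.75 ln(1 − 0.444444) = 0.440839 ≈ 0.441.
Sp1–Sp3: 13/30 sites differ → p ≈ 0.433333, d = −0.75 ln(1 − 0.577777) = 0.646666 ≈ 0.647.
Sp2–Sp3: 11/30 sites differ → p ≈ 0.366667, d = −0.75 ln(1 − 0.488889) = 0.503376 ≈ 0.503.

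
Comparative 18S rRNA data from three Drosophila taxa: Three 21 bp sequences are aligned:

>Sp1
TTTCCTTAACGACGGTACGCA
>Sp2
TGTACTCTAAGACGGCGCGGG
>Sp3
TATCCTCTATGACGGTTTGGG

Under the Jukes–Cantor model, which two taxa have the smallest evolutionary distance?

Sp2 and Sp3

Sp1–Sp2: 9/21 differ, p = 0.429, d = 0.635.
Sp1–Sp3: 8/21 differ, p = 0.381, d = 0.532.
Sp2–Sp3: 6/21 differ, p = 0.286, d = 0.360.
The smallest distance is between Sp2 and Sp3.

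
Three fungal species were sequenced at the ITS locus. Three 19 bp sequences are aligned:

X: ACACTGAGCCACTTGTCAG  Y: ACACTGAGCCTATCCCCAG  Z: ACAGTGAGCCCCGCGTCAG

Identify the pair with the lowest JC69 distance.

X and Z

X–Y: 5/19 differ, p = 0.263, d = 0.324.
X–Z: 4/19 differ, p = 0.211, d = 0.247.
Y–Z: 6/19 differ, p = 0.316, d = 0.410.
The smallest distance is between X and Z.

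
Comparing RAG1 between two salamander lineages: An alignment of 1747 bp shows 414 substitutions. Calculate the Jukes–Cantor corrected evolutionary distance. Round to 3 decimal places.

p = 414/1747 ≈ 0.236978.
d = −(3/4) ln(1 − 4p/3) = −0.75 ln(1 − 0.315971) = −0.75 ln(0.684029)
  = −0.75 × (-0.379755) = 0.284816 substitutions/site.

0.285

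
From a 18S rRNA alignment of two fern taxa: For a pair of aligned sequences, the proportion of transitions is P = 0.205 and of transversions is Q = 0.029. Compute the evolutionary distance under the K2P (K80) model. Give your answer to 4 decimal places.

0.3040

Under the Kimura two-parameter model, d = −½ ln(1 − 2P − Q) − ¼ ln(1 − 2Q).
1 − 2P − Q = 0.561, giving −½ ln(0.561) = 0.289017.
1 − 2Q = 0.942, giving −¼ ln(0.942) = 0.014938.
d = 0.289017 + 0.014938 = 0.303955.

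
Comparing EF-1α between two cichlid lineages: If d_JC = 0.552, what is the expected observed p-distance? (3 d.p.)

p = (3/4)(1 − e^(−4d/3)) = 0.75 × (1 − e^(-0.736)) = 0.75 × (1 − 0.479026) = 0.390731.

0.391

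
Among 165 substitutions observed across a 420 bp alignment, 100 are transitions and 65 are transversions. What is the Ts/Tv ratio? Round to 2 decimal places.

R = 100/65 = 1.538461… ≈ 1.54 (to 2 d.p.).

1.54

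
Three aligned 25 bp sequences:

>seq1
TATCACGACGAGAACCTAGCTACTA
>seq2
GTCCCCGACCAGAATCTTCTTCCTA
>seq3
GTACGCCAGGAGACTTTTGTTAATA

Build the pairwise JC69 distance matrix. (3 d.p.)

d(seq1,seq2) = 0.572, d(seq1,seq3) = 0.766, d(seq2,seq3) = 0.572

seq1–seq2: 10/25 sites differ → p = 0.4, d = −0.75 ln(1 − 0.533333) = 0.571605 ≈ 0.572.
seq1–seq3: 12/25 sites differ → p = 0.48, d = −0.75 ln(1 − 0.64) = 0.766238 ≈ 0.766.
seq2–seq3: 10/25 sites differ → p = 0.4, d = −0.75 ln(1 − 0.533333) = 0.571605 ≈ 0.572.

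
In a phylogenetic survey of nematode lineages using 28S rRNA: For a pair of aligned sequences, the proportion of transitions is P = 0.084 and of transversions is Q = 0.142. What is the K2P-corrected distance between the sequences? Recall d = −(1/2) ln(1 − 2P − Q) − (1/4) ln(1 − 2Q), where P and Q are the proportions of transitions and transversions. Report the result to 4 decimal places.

Under the Kimura two-parameter model, d = −½ ln(1 − 2P − Q) − ¼ ln(1 − 2Q).
1 − 2P − Q = 0.69, giving −½ ln(0.69) = 0.185532.
1 − 2Q = 0.716, giving −¼ ln(0.716) = 0.083519.
d = 0.185532 + 0.083519 = 0.269051.

0.2691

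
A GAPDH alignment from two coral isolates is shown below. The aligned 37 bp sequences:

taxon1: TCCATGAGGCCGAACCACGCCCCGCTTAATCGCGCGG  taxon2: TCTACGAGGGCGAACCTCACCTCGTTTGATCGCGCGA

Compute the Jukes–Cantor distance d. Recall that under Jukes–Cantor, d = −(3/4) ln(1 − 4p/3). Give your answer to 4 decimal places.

The sequences differ at 9 of 37 sites (3, 5, 10, 17, 19, 22, 25, 28, 37), so p = 9/37 ≈ 0.243243.
d = −(3/4) ln(1 − 4p/3) = −0.75 ln(1 − 0.324324) = −0.75 ln(0.675676)
  = −0.75 × (-0.392042) = 0.294032 substitutions/site.

0.2940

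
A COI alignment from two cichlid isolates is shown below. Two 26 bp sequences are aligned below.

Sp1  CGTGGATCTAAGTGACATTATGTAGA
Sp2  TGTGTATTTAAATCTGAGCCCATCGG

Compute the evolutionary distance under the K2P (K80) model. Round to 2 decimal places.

1.02

Of 26 sites, 7 differences are transitions and 7 are transversions, so P = 7/26 ≈ 0.269231 and Q = 7/26 ≈ 0.269231.
Under the Kimura two-parameter model, d = −½ ln(1 − 2P − Q) − ¼ ln(1 − 2Q).
1 − 2P − Q = 0.192307, giving −½ ln(0.192307) = 0.824331.
1 − 2Q = 0.461538, giving −¼ ln(0.461538) = 0.193298.
d = 0.824331 + 0.193298 = 1.017629.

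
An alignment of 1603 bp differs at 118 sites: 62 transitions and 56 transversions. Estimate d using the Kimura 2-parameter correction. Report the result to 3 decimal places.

P = 62/1603 ≈ 0.038677 and Q = 56/1603 ≈ 0.034934.
Under the Kimura two-parameter model, d = −½ ln(1 − 2P − Q) − ¼ ln(1 − 2Q).
1 − 2P − Q = 0.887712, giving −½ ln(0.887712) = 0.059554.
1 − 2Q = 0.930132, giving −¼ ln(0.930132) = 0.018107.
d = 0.059554 + 0.018107 = 0.077661.

0.078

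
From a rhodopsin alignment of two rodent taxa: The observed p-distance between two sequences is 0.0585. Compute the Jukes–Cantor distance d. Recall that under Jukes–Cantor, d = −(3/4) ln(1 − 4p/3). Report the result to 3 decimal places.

0.061

d = −(3/4) ln(1 − 4p/3) = −0.75 ln(1 − 0.078) = −0.75 ln(0.922)
  = −0.75 × (-0.081210) = 0.060908 substitutions/site.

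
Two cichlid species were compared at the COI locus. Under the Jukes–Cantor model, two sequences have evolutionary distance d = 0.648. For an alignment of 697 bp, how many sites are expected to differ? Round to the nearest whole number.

Invert JC69: p = (3/4)(1 − e^(−4d/3)) = 0.75 × (1 − e^(-0.864)) = 0.75 × (1 − 0.421473) = 0.433895.
Expected differing sites = pL ≈ 0.433895 × 697 = 302.424815 ≈ 302.

302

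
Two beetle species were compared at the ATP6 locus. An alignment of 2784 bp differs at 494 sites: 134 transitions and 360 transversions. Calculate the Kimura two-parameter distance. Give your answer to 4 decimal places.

0.2026

P = 134/2784 ≈ 0.048132 and Q = 360/2784 ≈ 0.12931.
Under the Kimura two-parameter model, d = −½ ln(1 − 2P − Q) − ¼ ln(1 − 2Q).
1 − 2P − Q = 0.774426, giving −½ ln(0.774426) = 0.127817.
1 − 2Q = 0.74138, giving −¼ ln(0.74138) = 0.074810.
d = 0.127817 + 0.074810 = 0.202627.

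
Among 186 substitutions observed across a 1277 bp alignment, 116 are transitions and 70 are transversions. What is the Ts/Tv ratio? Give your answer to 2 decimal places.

1.66

R = 116/70 = 1.657142… ≈ 1.66 (to 2 d.p.).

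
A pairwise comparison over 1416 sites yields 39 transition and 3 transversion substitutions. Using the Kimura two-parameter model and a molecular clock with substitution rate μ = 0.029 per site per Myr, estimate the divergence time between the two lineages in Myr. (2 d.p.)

P = 39/1416 ≈ 0.027542 and Q = 3/1416 ≈ 0.002119.
Under the Kimura two-parameter model, d = −½ ln(1 − 2P − Q) − ¼ ln(1 − 2Q).
1 − 2P − Q = 0.942797, giving −½ ln(0.942797) = 0.029452.
1 − 2Q = 0.995762, giving −¼ ln(0.995762) = 0.001062.
d = 0.029452 + 0.001062 = 0.030514.
Under a molecular clock d = 2μt, so t = d/(2μ) = 0.030514 / (2 × 0.029) = 0.53 Myr.

0.53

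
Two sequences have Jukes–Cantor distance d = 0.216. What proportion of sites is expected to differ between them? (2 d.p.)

0.19

p = (3/4)(1 − e^(−4d/3)) = 0.75 × (1 − e^(-0.288)) = 0.75 × (1 − 0.749762) = 0.187679.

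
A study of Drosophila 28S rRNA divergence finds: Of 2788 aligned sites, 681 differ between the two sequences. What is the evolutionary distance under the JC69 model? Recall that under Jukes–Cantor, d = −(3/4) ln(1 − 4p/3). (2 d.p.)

0.30

p = 681/2788 ≈ 0.244261.
d = −(3/4) ln(1 − 4p/3) = −0.75 ln(1 − 0.325681) = −0.75 ln(0.674319)
  = −0.75 × (-0.394052) = 0.295539 substitutions/site.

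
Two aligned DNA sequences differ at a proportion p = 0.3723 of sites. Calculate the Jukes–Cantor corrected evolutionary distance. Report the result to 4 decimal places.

0.5145

d = −(3/4) ln(1 − 4p/3) = −0.75 ln(1 − 0.4964) = −0.75 ln(0.5036)
  = −0.75 × (-0.685973) = 0.514480 substitutions/site.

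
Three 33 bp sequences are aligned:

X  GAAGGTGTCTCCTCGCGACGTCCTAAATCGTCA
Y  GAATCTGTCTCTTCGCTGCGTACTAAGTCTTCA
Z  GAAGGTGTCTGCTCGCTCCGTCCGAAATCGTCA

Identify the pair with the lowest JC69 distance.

X and Z

X–Y: 8/33 differ, p = 0.242, d = 0.293.
X–Z: 4/33 differ, p = 0.121, d = 0.132.
Y–Z: 9/33 differ, p = 0.273, d = 0.339.
The smallest distance is between X and Z.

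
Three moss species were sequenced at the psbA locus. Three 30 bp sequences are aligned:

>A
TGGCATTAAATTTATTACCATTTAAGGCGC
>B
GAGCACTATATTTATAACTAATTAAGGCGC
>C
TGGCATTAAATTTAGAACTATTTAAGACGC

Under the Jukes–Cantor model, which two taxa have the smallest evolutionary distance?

A–B: 7/30 differ, p = 0.233, d = 0.280.
A–C: 4/30 differ, p = 0.133, d = 0.147.
B–C: 7/30 differ, p = 0.233, d = 0.280.
The smallest distance is between A and C.

A and C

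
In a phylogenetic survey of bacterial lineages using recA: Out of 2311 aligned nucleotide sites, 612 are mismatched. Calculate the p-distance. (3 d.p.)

0.265

p = 612/2311 = 0.264820… ≈ 0.265 (to 3 d.p.).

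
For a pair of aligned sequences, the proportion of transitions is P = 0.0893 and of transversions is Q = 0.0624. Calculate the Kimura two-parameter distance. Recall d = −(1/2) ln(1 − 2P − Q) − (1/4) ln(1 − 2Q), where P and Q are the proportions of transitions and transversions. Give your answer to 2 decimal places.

Under the Kimura two-parameter model, d = −½ ln(1 − 2P − Q) − ¼ ln(1 − 2Q).
1 − 2P − Q = 0.759, giving −½ ln(0.759) = 0.137877.
1 − 2Q = 0.8752, giving −¼ ln(0.8752) = 0.033326.
d = 0.137877 + 0.033326 = 0.171203.

0.17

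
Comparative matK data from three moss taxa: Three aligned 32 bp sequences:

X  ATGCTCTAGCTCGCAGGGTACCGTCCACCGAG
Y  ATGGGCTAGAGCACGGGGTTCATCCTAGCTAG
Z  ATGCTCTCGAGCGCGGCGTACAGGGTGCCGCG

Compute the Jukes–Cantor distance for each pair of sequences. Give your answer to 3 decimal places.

X–Y: 13/32 sites differ → p = 0.40625, d = −0.75 ln(1 − 0.541667) = 0.585119 ≈ 0.585.
X–Z: 11/32 sites differ → p = 0.34375, d = −0.75 ln(1 − 0.458333) = 0.459828 ≈ 0.460.
Y–Z: 13/32 sites differ → p = 0.40625, d = −0.75 ln(1 − 0.541667) = 0.585119 ≈ 0.585.

d(X,Y) = 0.585, d(X,Z) = 0.460, d(Y,Z) = 0.585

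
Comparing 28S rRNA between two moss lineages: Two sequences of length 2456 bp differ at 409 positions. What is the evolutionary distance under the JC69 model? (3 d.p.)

p = 409/2456 ≈ 0.166531.
d = −(3/4) ln(1 − 4p/3) = −0.75 ln(1 − 0.222041) = −0.75 ln(0.777959)
  = −0.75 × (-0.251081) = 0.188311 substitutions/site.

0.188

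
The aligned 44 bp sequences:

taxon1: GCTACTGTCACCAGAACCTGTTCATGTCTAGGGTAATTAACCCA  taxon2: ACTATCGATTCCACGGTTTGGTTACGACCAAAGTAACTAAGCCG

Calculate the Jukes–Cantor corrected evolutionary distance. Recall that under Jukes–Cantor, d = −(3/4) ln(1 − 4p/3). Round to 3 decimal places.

The sequences differ at 21 of 44 sites, so p = 21/44 ≈ 0.477273.
d = −(3/4) ln(1 − 4p/3) = −0.75 ln(1 − 0.636364) = −0.75 ln(0.363636)
  = −0.75 × (-1.011602) = 0.758702 substitutions/site.

0.759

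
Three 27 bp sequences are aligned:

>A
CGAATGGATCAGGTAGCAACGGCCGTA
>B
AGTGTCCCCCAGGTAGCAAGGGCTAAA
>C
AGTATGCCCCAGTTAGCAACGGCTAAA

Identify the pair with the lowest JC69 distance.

B and C

A–B: 11/27 differ, p = 0.407, d = 0.588.
A–C: 9/27 differ, p = 0.333, d = 0.441.
B–C: 4/27 differ, p = 0.148, d = 0.165.
The smallest distance is between B and C.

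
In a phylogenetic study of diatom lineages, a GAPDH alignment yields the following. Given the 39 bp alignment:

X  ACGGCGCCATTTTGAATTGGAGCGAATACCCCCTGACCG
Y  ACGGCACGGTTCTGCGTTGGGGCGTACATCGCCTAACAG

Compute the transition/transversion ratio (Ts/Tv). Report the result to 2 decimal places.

1.60

Transitions are A↔G and C↔T; transversions are all other mismatches.
Transitions: 8. Transversions: 5.
R = 8/5 = 1.60.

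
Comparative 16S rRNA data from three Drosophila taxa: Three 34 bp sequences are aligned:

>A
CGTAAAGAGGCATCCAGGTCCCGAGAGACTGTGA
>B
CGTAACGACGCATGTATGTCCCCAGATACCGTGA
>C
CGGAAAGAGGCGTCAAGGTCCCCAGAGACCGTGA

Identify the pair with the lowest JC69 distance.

A–B: 8/34 differ, p = 0.235, d = 0.282.
A–C: 5/34 differ, p = 0.147, d = 0.164.
B–C: 8/34 differ, p = 0.235, d = 0.282.
The smallest distance is between A and C.

A and C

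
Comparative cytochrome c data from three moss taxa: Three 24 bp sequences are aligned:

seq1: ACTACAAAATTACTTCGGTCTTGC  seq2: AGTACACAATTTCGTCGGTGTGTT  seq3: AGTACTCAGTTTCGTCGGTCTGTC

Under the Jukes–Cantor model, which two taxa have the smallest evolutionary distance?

seq2 and seq3

seq1–seq2: 8/24 differ, p = 0.333, d = 0.441.
seq1–seq3: 8/24 differ, p = 0.333, d = 0.441.
seq2–seq3: 4/24 differ, p = 0.167, d = 0.188.
The smallest distance is between seq2 and seq3.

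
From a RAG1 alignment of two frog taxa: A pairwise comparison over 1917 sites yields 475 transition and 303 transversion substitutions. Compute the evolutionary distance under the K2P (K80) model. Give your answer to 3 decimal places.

0.625

P = 475/1917 ≈ 0.247783 and Q = 303/1917 ≈ 0.158059.
Under the Kimura two-parameter model, d = −½ ln(1 − 2P − Q) − ¼ ln(1 − 2Q).
1 − 2P − Q = 0.346375, giving −½ ln(0.346375) = 0.530117.
1 − 2Q = 0.683882, giving −¼ ln(0.683882) = 0.094992.
d = 0.530117 + 0.094992 = 0.625109.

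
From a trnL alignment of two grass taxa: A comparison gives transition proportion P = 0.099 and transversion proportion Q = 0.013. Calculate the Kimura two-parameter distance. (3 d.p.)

Under the Kimura two-parameter model, d = −½ ln(1 − 2P − Q) − ¼ ln(1 − 2Q).
1 − 2P − Q = 0.789, giving −½ ln(0.789) = 0.118494.
1 − 2Q = 0.974, giving −¼ ln(0.974) = 0.006586.
d = 0.118494 + 0.006586 = 0.125080.

0.125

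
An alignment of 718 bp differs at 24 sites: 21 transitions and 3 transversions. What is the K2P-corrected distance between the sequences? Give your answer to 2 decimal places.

P = 21/718 ≈ 0.029248 and Q = 3/718 ≈ 0.004178.
Under the Kimura two-parameter model, d = −½ ln(1 − 2P − Q) − ¼ ln(1 − 2Q).
1 − 2P − Q = 0.937326, giving −½ ln(0.937326) = 0.032362.
1 − 2Q = 0.991644, giving −¼ ln(0.991644) = 0.002098.
d = 0.032362 + 0.002098 = 0.034460.

0.03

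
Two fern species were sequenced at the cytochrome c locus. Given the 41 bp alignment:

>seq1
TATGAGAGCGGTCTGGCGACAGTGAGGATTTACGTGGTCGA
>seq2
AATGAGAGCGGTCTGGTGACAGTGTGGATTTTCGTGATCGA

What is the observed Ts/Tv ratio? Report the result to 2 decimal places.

Transitions are A↔G and C↔T; transversions are all other mismatches.
Transitions: 2. Transversions: 3.
R = 2/3 = 0.666666… ≈ 0.67 (to 2 d.p.).

0.67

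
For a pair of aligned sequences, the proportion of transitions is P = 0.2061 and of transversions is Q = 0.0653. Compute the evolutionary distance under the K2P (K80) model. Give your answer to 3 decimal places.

0.360

Under the Kimura two-parameter model, d = −½ ln(1 − 2P − Q) − ¼ ln(1 − 2Q).
1 − 2P − Q = 0.5225, giving −½ ln(0.5225) = 0.324565.
1 − 2Q = 0.8694, giving −¼ ln(0.8694) = 0.034988.
d = 0.324565 + 0.034988 = 0.359553.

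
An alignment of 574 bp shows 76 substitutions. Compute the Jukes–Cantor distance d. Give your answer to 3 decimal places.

p = 76/574 ≈ 0.132404.
d = −(3/4) ln(1 − 4p/3) = −0.75 ln(1 − 0.176539) = −0.75 ln(0.823461)
  = −0.75 × (-0.194239) = 0.145679 substitutions/site.

0.146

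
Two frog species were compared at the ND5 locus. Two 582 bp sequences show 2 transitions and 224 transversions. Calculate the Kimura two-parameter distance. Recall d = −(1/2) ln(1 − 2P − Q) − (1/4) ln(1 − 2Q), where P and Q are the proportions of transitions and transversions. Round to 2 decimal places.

0.62

P = 2/582 ≈ 0.003436 and Q = 224/582 ≈ 0.38488.
Under the Kimura two-parameter model, d = −½ ln(1 − 2P − Q) − ¼ ln(1 − 2Q).
1 − 2P − Q = 0.608248, giving −½ ln(0.608248) = 0.248586.
1 − 2Q = 0.23024, giving −¼ ln(0.23024) = 0.367158.
d = 0.248586 + 0.367158 = 0.615744.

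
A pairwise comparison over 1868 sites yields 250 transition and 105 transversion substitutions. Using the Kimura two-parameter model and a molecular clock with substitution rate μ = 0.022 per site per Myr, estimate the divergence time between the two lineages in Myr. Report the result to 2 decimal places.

P = 250/1868 ≈ 0.133833 and Q = 105/1868 ≈ 0.05621.
Under the Kimura two-parameter model, d = −½ ln(1 − 2P − Q) − ¼ ln(1 − 2Q).
1 − 2P − Q = 0.676124, giving −½ ln(0.676124) = 0.195689.
1 − 2Q = 0.88758, giving −¼ ln(0.88758) = 0.029814.
d = 0.195689 + 0.029814 = 0.225503.
Under a molecular clock d = 2μt, so t = d/(2μ) = 0.225503 / (2 × 0.022) = 5.13 Myr.

5.13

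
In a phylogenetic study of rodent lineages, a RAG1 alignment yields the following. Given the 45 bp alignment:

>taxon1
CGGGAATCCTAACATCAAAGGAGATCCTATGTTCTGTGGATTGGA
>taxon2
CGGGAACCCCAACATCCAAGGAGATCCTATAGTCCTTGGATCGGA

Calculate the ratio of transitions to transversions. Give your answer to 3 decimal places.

Transitions are A↔G and C↔T; transversions are all other mismatches.
Transitions: 5. Transversions: 3.
R = 5/3 = 1.666666… ≈ 1.667 (to 3 d.p.).

1.667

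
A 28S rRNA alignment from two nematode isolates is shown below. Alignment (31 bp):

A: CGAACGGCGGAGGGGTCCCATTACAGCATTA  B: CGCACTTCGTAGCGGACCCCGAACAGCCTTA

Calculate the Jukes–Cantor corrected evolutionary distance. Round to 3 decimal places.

0.422

The sequences differ at 10 of 31 sites (3, 6, 7, 10, 13, 16, 20, 21, 22, 28), so p = 10/31 ≈ 0.322581.
d = −(3/4) ln(1 − 4p/3) = −0.75 ln(1 − 0.430108) = −0.75 ln(0.569892)
  = −0.75 × (-0.562308) = 0.421731 substitutions/site.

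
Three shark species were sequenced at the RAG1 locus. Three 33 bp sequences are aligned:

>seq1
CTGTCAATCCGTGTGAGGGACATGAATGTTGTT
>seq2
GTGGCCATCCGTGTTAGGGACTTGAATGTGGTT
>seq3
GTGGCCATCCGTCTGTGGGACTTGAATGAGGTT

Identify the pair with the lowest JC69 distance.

seq1–seq2: 6/33 differ, p = 0.182, d = 0.208.
seq1–seq3: 8/33 differ, p = 0.242, d = 0.293.
seq2–seq3: 4/33 differ, p = 0.121, d = 0.132.
The smallest distance is between seq2 and seq3.

seq2 and seq3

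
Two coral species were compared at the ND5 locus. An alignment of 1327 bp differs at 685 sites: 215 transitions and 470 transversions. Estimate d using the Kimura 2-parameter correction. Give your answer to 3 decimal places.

P = 215/1327 ≈ 0.16202 and Q = 470/1327 ≈ 0.354182.
Under the Kimura two-parameter model, d = −½ ln(1 − 2P − Q) − ¼ ln(1 − 2Q).
1 − 2P − Q = 0.321778, giving −½ ln(0.321778) = 0.566947.
1 − 2Q = 0.291636, giving −¼ ln(0.291636) = 0.308062.
d = 0.566947 + 0.308062 = 0.875009.

0.875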